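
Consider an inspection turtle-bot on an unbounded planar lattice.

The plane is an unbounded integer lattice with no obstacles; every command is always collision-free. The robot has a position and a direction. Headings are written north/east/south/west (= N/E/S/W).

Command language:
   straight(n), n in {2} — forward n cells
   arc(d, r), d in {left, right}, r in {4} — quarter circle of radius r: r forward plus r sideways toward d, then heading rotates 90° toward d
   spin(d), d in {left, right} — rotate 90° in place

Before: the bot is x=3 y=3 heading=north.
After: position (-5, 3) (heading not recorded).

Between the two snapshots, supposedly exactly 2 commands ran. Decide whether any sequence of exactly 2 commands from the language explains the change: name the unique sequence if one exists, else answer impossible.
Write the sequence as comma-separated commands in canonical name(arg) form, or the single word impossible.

arc(left, 4), arc(left, 4)

t0: x=3 y=3 heading=north
step 1 (arc(left, 4)): x=-1 y=7 heading=west
step 2 (arc(left, 4)): x=-5 y=3 heading=south
no other 2-command option fits: unique.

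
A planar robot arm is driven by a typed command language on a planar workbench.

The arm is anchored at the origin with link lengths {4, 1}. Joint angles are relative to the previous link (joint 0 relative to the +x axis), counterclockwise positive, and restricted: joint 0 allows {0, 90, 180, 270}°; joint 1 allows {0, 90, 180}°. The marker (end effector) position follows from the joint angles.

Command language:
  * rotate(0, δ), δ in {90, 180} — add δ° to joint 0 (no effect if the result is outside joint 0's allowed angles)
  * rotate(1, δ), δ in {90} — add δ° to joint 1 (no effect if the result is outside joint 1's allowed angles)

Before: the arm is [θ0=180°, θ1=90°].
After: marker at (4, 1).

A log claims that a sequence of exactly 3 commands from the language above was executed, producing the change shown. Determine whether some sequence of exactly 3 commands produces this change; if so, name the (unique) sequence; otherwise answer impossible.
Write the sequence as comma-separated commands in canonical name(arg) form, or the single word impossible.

initial: [θ0=180°, θ1=90°]
step 1 (rotate(0, 180)): [θ0=0°, θ1=90°]
step 2 (rotate(0, 180)): [θ0=180°, θ1=90°]
step 3 (rotate(0, 180)): [θ0=0°, θ1=90°]
no other 3-command option fits: unique.

rotate(0, 180), rotate(0, 180), rotate(0, 180)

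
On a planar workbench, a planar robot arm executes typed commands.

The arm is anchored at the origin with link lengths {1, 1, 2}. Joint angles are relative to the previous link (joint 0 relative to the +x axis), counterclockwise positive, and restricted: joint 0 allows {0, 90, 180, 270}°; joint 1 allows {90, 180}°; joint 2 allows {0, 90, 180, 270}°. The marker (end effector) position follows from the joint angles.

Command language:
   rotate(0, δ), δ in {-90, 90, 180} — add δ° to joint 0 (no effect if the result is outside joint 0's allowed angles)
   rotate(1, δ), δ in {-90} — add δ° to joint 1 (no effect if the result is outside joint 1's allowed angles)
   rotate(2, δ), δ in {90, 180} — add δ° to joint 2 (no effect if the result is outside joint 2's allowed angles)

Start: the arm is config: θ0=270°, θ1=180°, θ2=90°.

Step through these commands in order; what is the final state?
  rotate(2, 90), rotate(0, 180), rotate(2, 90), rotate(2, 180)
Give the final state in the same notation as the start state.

from: config: θ0=270°, θ1=180°, θ2=90°
t=1 rotate(2, 90) ⇒ config: θ0=270°, θ1=180°, θ2=180°
t=2 rotate(0, 180) ⇒ config: θ0=90°, θ1=180°, θ2=180°
t=3 rotate(2, 90) ⇒ config: θ0=90°, θ1=180°, θ2=270°
t=4 rotate(2, 180) ⇒ config: θ0=90°, θ1=180°, θ2=90°

config: θ0=90°, θ1=180°, θ2=90°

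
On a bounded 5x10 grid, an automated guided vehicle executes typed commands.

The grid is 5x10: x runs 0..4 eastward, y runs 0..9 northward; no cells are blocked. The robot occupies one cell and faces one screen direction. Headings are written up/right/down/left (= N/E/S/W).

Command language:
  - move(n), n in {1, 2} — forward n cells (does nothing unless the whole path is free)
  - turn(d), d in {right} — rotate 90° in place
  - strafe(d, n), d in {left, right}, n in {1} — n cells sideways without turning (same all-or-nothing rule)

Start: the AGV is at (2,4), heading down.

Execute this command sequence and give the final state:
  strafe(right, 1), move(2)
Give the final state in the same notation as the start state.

initial: at (2,4), heading down
t=1 strafe(right, 1) ⇒ at (1,4), heading down
t=2 move(2) ⇒ at (1,2), heading down

at (1,2), heading down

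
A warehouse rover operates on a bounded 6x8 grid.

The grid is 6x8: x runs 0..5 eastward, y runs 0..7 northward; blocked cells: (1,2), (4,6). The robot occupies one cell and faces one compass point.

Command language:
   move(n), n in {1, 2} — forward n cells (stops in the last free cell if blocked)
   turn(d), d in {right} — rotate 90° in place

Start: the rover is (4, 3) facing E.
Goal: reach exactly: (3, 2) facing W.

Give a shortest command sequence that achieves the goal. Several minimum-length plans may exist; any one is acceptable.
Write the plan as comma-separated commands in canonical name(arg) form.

turn(right), move(1), turn(right), move(1)

initial: (4, 3) facing E
step 1 (turn(right)): (4, 3) facing S
step 2 (move(1)): (4, 2) facing S
step 3 (turn(right)): (4, 2) facing W
step 4 (move(1)): (3, 2) facing W
minimal: 4 command(s), checked below 4.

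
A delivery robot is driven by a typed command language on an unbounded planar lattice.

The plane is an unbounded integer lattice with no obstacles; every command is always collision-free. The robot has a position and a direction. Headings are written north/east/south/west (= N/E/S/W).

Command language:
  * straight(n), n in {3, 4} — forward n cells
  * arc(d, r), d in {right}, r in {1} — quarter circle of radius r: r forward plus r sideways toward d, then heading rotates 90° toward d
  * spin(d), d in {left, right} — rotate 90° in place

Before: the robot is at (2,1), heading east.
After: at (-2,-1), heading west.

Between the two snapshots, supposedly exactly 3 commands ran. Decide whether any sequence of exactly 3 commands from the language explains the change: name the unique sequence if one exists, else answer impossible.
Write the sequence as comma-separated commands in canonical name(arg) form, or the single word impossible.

key: position moved to (-2,-1) AND the heading swung to W — translation plus rotation needed
begin: at (2,1), heading east
[1] after arc(right, 1): at (3,0), heading south
[2] after arc(right, 1): at (2,-1), heading west
[3] after straight(4): at (-2,-1), heading west
no other 3-command option fits: unique.

arc(right, 1), arc(right, 1), straight(4)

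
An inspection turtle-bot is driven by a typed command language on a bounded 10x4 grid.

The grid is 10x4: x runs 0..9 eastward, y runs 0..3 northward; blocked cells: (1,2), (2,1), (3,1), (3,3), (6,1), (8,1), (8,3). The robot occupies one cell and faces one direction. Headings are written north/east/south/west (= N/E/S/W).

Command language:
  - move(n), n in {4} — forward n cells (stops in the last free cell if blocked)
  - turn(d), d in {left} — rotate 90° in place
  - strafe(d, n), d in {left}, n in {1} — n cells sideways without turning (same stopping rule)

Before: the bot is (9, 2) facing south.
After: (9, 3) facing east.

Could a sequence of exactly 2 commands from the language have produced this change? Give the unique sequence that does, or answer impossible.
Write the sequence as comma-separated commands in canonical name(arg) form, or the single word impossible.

key: position moved to (9,3) AND the heading swung to E — translation plus rotation needed
from: (9, 2) facing south
[1] after turn(left): (9, 2) facing east
[2] after strafe(left, 1): (9, 3) facing east
all 9 alternatives checked — unique.

turn(left), strafe(left, 1)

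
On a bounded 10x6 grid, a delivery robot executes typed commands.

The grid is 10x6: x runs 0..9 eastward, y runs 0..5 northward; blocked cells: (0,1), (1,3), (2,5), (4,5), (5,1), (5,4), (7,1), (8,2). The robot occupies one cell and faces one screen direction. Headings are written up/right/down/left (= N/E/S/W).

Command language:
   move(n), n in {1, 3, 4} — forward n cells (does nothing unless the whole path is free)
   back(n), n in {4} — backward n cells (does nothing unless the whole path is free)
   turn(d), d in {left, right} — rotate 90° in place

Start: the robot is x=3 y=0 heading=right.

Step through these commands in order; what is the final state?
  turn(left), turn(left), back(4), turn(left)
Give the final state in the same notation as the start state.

x=7 y=0 heading=down

t0: x=3 y=0 heading=right
step 1 (turn(left)): x=3 y=0 heading=up
step 2 (turn(left)): x=3 y=0 heading=left
step 3 (back(4)): x=7 y=0 heading=left
step 4 (turn(left)): x=7 y=0 heading=down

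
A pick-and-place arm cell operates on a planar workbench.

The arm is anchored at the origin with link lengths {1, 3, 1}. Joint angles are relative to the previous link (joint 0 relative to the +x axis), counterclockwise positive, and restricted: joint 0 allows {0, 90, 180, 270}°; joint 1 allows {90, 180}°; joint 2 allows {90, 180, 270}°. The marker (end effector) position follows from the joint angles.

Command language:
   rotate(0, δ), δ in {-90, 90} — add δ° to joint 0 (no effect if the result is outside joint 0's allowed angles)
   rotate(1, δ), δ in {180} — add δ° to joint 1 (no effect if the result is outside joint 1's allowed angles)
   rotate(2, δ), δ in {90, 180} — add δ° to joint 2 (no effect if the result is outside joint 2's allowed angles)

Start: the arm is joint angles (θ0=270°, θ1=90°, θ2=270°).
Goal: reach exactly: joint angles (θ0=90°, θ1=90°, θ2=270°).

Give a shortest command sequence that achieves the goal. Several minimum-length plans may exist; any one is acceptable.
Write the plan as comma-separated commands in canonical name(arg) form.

rotate(0, -90), rotate(0, -90)

begin: joint angles (θ0=270°, θ1=90°, θ2=270°)
1. rotate(0, -90) → joint angles (θ0=180°, θ1=90°, θ2=270°)
2. rotate(0, -90) → joint angles (θ0=90°, θ1=90°, θ2=270°)
shorter routes all fall short; 2 is best.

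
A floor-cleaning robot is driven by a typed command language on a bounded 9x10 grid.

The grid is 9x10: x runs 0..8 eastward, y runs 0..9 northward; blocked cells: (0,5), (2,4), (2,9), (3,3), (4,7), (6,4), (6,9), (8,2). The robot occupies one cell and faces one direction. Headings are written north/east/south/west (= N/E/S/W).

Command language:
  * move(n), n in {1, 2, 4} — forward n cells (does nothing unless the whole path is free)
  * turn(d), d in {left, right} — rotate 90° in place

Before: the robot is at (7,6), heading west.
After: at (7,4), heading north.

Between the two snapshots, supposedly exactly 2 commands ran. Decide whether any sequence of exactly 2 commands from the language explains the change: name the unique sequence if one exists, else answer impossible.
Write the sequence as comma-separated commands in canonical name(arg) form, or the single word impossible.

checked all 2-command options: none fits.

impossible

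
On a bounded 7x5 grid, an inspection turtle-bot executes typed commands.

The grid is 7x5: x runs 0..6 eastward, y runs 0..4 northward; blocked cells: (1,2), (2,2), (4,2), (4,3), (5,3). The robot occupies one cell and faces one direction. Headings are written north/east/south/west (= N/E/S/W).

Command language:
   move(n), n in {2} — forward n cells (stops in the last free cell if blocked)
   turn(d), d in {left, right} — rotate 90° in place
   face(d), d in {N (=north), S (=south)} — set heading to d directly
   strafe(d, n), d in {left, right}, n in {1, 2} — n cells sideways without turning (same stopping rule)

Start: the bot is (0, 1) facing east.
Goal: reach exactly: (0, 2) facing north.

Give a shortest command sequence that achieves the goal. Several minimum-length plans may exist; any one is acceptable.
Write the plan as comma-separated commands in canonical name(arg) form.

strafe(left, 1), face(N)

initial: (0, 1) facing east
t=1 strafe(left, 1) ⇒ (0, 2) facing east
t=2 face(N) ⇒ (0, 2) facing north
no 1-step plan works, so 2 is optimal.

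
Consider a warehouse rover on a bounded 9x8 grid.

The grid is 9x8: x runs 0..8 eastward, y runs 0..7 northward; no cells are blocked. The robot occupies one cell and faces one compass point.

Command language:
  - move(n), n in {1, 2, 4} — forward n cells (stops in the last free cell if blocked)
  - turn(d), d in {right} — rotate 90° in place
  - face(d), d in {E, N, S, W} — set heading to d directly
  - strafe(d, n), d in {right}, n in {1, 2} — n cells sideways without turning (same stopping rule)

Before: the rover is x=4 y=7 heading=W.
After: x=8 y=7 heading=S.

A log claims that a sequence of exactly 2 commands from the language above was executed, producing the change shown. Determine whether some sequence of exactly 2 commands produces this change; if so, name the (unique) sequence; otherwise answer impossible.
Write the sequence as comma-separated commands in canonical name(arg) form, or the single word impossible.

no 2-step route produces this change.

impossible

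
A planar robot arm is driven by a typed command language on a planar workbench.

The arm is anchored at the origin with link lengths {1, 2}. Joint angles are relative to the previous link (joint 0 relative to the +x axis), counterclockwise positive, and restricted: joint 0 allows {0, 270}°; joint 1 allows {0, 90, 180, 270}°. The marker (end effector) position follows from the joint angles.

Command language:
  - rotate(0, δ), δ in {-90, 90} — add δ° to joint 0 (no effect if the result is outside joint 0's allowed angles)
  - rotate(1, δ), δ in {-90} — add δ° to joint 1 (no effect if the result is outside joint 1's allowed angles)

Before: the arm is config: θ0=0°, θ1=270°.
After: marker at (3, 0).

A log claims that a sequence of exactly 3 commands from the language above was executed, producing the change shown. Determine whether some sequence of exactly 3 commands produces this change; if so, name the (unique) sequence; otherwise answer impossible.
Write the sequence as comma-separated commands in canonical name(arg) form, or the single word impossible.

rotate(1, -90), rotate(1, -90), rotate(1, -90)

start: config: θ0=0°, θ1=270°
step 1 (rotate(1, -90)): config: θ0=0°, θ1=180°
step 2 (rotate(1, -90)): config: θ0=0°, θ1=90°
step 3 (rotate(1, -90)): config: θ0=0°, θ1=0°
no other 3-command option fits: unique.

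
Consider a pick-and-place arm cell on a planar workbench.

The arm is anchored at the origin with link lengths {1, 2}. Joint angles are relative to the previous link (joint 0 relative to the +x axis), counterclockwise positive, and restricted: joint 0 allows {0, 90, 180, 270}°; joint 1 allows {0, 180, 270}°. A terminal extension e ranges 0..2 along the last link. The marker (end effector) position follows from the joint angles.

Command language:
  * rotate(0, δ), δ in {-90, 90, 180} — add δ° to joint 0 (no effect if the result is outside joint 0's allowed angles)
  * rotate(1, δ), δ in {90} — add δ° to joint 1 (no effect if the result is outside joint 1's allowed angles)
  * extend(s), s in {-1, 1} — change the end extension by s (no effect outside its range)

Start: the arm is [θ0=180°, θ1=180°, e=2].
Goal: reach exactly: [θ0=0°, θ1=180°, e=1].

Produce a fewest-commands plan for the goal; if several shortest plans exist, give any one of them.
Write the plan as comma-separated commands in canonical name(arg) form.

t0: [θ0=180°, θ1=180°, e=2]
step 1 (rotate(0, 180)): [θ0=0°, θ1=180°, e=2]
step 2 (extend(-1)): [θ0=0°, θ1=180°, e=1]
shorter routes all fall short; 2 is best.

rotate(0, 180), extend(-1)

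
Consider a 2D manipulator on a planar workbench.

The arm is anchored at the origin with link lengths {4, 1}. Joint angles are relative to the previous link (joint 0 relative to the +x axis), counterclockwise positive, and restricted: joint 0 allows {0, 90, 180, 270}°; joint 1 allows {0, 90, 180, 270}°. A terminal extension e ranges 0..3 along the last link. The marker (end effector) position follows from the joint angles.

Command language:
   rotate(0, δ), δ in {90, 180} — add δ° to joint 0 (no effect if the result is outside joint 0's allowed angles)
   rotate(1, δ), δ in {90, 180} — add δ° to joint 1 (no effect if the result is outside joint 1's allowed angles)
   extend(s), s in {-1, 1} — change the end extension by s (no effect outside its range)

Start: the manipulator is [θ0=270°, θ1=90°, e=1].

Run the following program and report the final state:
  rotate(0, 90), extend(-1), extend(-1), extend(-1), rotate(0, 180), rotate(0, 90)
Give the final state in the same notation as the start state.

[θ0=270°, θ1=90°, e=0]

from: [θ0=270°, θ1=90°, e=1]
1. rotate(0, 90) → [θ0=0°, θ1=90°, e=1]
2. extend(-1) → [θ0=0°, θ1=90°, e=0]
3. extend(-1) → [θ0=0°, θ1=90°, e=0]
4. extend(-1) → [θ0=0°, θ1=90°, e=0]
5. rotate(0, 180) → [θ0=180°, θ1=90°, e=0]
6. rotate(0, 90) → [θ0=270°, θ1=90°, e=0]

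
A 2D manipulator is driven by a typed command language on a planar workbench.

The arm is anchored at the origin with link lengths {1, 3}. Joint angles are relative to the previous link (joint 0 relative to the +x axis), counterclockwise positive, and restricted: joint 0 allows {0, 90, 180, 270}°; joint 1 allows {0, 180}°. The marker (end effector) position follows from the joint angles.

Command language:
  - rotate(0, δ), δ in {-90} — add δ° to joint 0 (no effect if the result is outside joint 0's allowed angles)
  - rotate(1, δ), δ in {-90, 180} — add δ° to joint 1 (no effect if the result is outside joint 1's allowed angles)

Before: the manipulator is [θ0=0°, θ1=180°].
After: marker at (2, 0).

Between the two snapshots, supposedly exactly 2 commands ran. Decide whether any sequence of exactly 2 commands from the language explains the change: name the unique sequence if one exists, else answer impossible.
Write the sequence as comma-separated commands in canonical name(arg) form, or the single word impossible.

rotate(0, -90), rotate(0, -90)

begin: [θ0=0°, θ1=180°]
[1] after rotate(0, -90): [θ0=270°, θ1=180°]
[2] after rotate(0, -90): [θ0=180°, θ1=180°]
all 9 alternatives checked — unique.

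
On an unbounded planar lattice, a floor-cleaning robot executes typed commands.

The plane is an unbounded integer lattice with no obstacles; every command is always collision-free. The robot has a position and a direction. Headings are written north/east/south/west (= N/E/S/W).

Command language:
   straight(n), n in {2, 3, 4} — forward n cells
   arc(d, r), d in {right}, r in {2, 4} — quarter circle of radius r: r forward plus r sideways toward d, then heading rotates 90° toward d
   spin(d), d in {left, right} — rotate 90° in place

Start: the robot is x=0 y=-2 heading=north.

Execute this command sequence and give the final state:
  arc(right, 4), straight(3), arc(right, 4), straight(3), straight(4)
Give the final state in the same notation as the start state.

x=11 y=-9 heading=south

start: x=0 y=-2 heading=north
[1] after arc(right, 4): x=4 y=2 heading=east
[2] after straight(3): x=7 y=2 heading=east
[3] after arc(right, 4): x=11 y=-2 heading=south
[4] after straight(3): x=11 y=-5 heading=south
[5] after straight(4): x=11 y=-9 heading=south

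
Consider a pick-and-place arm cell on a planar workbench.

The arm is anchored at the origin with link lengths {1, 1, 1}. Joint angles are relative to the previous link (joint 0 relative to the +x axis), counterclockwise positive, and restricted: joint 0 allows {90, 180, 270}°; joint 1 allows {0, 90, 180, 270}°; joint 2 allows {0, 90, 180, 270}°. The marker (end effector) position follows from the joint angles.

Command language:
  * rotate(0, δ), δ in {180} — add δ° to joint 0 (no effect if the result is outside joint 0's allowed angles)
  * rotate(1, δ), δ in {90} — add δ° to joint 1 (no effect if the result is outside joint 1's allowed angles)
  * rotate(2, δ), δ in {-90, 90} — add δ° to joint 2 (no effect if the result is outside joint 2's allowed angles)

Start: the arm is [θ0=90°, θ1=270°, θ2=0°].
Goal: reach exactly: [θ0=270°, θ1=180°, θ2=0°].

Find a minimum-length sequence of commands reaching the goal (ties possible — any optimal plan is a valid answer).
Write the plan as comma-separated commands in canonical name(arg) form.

t0: [θ0=90°, θ1=270°, θ2=0°]
[1] after rotate(0, 180): [θ0=270°, θ1=270°, θ2=0°]
[2] after rotate(1, 90): [θ0=270°, θ1=0°, θ2=0°]
[3] after rotate(1, 90): [θ0=270°, θ1=90°, θ2=0°]
[4] after rotate(1, 90): [θ0=270°, θ1=180°, θ2=0°]
no 3-step plan works, so 4 is optimal.

rotate(0, 180), rotate(1, 90), rotate(1, 90), rotate(1, 90)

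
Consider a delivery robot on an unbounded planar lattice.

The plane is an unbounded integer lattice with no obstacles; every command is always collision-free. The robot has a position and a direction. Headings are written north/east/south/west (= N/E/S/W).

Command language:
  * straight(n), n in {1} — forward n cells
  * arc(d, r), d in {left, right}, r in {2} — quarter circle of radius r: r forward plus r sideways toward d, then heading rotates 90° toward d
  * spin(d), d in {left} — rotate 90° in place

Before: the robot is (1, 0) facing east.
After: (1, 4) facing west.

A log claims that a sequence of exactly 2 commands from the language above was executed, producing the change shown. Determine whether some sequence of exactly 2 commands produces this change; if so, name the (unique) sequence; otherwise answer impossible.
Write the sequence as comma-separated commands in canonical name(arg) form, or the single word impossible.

arc(left, 2), arc(left, 2)

key: position moved to (1,4) AND the heading swung to W — translation plus rotation needed
start: (1, 0) facing east
[1] after arc(left, 2): (3, 2) facing north
[2] after arc(left, 2): (1, 4) facing west
no other 2-command option fits: unique.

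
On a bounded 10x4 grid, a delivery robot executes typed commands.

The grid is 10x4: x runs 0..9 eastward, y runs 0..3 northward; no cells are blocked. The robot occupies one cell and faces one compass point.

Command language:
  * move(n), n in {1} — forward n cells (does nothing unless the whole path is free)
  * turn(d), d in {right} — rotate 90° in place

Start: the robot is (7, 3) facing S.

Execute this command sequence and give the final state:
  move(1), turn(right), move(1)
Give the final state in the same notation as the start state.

(6, 2) facing W

start: (7, 3) facing S
1. move(1) → (7, 2) facing S
2. turn(right) → (7, 2) facing W
3. move(1) → (6, 2) facing W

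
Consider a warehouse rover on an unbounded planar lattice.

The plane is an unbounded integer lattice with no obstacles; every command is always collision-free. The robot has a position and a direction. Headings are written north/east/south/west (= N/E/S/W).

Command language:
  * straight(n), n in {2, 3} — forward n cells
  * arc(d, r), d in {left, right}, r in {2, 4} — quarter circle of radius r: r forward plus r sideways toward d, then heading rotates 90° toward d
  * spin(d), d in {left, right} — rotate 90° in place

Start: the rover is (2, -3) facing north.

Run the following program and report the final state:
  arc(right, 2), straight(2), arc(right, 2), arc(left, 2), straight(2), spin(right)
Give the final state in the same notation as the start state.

(12, -5) facing south

t0: (2, -3) facing north
1. arc(right, 2) → (4, -1) facing east
2. straight(2) → (6, -1) facing east
3. arc(right, 2) → (8, -3) facing south
4. arc(left, 2) → (10, -5) facing east
5. straight(2) → (12, -5) facing east
6. spin(right) → (12, -5) facing south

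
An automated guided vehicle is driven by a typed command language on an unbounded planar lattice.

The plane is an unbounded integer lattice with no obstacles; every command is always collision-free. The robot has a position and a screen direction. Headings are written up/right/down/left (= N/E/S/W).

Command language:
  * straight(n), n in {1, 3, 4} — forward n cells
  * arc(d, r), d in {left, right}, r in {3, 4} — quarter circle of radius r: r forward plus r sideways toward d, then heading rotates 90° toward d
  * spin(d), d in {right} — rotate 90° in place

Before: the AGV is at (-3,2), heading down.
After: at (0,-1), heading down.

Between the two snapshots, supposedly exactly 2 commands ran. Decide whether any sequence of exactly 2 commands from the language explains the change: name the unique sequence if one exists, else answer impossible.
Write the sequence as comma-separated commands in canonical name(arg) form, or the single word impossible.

key: running spin(right) before arc(left, 3) would end elsewhere — order is forced
initial: at (-3,2), heading down
t=1 arc(left, 3) ⇒ at (0,-1), heading right
t=2 spin(right) ⇒ at (0,-1), heading down
no other 2-command option fits: unique.

arc(left, 3), spin(right)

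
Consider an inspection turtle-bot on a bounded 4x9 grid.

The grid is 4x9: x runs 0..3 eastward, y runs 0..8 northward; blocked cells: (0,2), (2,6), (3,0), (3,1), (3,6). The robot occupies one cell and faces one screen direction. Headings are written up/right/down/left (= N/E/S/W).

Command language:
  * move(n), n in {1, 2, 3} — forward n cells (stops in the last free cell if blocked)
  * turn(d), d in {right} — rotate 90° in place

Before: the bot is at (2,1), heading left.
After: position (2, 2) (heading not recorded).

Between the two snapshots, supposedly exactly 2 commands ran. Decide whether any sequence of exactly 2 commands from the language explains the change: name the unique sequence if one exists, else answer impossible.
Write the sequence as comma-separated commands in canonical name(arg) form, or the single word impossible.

key: running move(1) before turn(right) would end elsewhere — order is forced
from: at (2,1), heading left
t=1 turn(right) ⇒ at (2,1), heading up
t=2 move(1) ⇒ at (2,2), heading up
no other 2-command option fits: unique.

turn(right), move(1)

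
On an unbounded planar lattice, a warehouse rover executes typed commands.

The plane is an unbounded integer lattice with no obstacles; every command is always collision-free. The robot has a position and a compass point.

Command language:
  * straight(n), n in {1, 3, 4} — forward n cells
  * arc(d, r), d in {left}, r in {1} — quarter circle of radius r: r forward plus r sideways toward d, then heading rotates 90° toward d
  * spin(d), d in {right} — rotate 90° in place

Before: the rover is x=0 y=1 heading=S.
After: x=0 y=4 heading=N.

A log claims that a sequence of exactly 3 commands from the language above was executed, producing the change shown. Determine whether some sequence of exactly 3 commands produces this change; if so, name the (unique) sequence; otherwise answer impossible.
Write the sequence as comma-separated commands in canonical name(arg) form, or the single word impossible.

key: running straight(3) before spin(right) would end elsewhere — order is forced
begin: x=0 y=1 heading=S
1. spin(right) → x=0 y=1 heading=W
2. spin(right) → x=0 y=1 heading=N
3. straight(3) → x=0 y=4 heading=N
no other 3-command option fits: unique.

spin(right), spin(right), straight(3)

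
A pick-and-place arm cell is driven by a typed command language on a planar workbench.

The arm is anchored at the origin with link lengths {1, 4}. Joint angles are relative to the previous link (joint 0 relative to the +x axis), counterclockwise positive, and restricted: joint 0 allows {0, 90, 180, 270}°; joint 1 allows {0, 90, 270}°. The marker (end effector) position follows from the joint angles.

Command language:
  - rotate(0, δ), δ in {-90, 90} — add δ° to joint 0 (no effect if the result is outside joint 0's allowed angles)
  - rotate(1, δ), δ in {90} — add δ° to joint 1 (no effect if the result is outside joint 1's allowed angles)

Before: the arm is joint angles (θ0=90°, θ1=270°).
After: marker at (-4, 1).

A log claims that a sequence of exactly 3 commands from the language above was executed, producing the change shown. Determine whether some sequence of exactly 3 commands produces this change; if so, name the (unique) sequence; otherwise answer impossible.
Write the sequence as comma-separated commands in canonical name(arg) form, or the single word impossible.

start: joint angles (θ0=90°, θ1=270°)
[1] after rotate(1, 90): joint angles (θ0=90°, θ1=0°)
[2] after rotate(1, 90): joint angles (θ0=90°, θ1=90°)
[3] after rotate(1, 90): joint angles (θ0=90°, θ1=90°)
no other 3-command option fits: unique.

rotate(1, 90), rotate(1, 90), rotate(1, 90)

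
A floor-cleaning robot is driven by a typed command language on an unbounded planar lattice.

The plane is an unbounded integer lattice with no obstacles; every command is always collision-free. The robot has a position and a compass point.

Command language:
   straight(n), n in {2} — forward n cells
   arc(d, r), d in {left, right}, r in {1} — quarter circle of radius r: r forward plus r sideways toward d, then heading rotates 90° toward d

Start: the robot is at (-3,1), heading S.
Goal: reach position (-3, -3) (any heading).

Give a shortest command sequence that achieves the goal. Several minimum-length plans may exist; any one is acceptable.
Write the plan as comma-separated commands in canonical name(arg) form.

straight(2), straight(2)

start: at (-3,1), heading S
step 1 (straight(2)): at (-3,-1), heading S
step 2 (straight(2)): at (-3,-3), heading S
shorter routes all fall short; 2 is best.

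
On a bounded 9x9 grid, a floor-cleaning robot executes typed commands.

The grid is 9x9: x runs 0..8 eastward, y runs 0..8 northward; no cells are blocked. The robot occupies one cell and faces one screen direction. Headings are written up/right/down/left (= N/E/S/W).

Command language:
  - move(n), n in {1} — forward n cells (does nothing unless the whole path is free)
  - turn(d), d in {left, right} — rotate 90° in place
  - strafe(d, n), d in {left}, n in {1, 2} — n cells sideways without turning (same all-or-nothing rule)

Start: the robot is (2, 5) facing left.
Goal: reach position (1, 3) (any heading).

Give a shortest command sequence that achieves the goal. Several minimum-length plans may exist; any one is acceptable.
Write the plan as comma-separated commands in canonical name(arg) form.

t0: (2, 5) facing left
step 1 (strafe(left, 2)): (2, 3) facing left
step 2 (move(1)): (1, 3) facing left
no 1-step plan works, so 2 is optimal.

strafe(left, 2), move(1)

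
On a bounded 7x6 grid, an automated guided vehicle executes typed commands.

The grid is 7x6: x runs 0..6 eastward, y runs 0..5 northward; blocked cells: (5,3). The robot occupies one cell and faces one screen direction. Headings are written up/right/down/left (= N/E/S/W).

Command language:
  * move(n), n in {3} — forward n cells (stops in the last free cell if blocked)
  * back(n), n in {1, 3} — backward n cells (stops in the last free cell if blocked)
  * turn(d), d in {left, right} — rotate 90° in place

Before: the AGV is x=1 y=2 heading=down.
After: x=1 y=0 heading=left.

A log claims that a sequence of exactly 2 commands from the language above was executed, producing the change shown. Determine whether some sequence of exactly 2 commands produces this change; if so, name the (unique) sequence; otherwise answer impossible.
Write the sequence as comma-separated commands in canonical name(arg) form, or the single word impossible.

move(3), turn(right)

key: move(3) runs into the grid edge before its full distance
from: x=1 y=2 heading=down
[1] after move(3): x=1 y=0 heading=down
[2] after turn(right): x=1 y=0 heading=left
all 25 alternatives checked — unique.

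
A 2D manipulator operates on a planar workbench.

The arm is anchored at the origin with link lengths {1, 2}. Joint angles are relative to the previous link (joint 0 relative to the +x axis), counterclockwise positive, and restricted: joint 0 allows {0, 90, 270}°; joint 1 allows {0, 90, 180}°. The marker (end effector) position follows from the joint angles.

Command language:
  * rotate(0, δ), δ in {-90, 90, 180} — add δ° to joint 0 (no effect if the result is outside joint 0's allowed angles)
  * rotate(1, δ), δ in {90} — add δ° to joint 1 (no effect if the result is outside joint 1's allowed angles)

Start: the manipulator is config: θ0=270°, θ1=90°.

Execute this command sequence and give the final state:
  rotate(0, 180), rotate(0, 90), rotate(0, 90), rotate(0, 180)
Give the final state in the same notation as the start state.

config: θ0=270°, θ1=90°

t0: config: θ0=270°, θ1=90°
step 1 (rotate(0, 180)): config: θ0=90°, θ1=90°
step 2 (rotate(0, 90)): config: θ0=90°, θ1=90°
step 3 (rotate(0, 90)): config: θ0=90°, θ1=90°
step 4 (rotate(0, 180)): config: θ0=270°, θ1=90°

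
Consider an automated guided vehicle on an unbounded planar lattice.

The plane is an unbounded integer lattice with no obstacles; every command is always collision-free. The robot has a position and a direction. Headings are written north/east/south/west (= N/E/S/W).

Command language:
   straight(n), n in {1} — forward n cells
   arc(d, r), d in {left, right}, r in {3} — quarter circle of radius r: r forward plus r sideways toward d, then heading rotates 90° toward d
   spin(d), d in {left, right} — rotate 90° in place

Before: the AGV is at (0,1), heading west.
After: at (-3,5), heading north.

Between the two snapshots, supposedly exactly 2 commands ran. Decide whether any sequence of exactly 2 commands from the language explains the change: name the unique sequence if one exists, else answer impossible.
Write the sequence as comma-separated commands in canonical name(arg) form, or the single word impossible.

arc(right, 3), straight(1)

key: running straight(1) before arc(right, 3) would end elsewhere — order is forced
from: at (0,1), heading west
step 1 (arc(right, 3)): at (-3,4), heading north
step 2 (straight(1)): at (-3,5), heading north
uniquely the one of 25 2-step routes that fits.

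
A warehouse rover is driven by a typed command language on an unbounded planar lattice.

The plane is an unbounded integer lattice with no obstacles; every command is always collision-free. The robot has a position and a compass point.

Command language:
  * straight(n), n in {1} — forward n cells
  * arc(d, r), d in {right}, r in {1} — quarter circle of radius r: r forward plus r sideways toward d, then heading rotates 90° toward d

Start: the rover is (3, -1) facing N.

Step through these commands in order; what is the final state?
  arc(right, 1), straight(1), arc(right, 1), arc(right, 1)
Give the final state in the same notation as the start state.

(5, -2) facing W

start: (3, -1) facing N
1. arc(right, 1) → (4, 0) facing E
2. straight(1) → (5, 0) facing E
3. arc(right, 1) → (6, -1) facing S
4. arc(right, 1) → (5, -2) facing W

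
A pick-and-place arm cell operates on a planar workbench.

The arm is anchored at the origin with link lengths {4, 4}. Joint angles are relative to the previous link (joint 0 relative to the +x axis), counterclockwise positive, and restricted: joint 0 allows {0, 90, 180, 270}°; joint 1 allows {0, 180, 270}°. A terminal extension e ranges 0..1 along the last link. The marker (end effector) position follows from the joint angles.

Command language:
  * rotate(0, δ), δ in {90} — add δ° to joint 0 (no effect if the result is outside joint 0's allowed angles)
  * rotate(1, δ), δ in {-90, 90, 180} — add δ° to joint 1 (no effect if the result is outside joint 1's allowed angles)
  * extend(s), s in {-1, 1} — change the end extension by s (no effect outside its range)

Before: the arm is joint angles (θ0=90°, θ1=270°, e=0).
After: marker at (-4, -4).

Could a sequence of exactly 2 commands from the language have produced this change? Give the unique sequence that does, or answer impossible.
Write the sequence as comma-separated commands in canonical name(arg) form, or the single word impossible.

rotate(0, 90), rotate(0, 90)

t0: joint angles (θ0=90°, θ1=270°, e=0)
[1] after rotate(0, 90): joint angles (θ0=180°, θ1=270°, e=0)
[2] after rotate(0, 90): joint angles (θ0=270°, θ1=270°, e=0)
no other 2-command option fits: unique.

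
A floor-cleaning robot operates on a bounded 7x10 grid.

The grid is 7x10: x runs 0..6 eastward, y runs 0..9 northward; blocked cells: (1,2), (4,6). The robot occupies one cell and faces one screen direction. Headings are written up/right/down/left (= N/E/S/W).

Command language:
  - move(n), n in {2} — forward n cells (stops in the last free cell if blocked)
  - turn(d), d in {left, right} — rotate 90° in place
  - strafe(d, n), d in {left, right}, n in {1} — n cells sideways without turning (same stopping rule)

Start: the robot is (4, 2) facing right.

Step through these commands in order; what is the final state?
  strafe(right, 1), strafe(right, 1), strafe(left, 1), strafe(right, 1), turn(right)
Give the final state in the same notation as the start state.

(4, 0) facing down

t0: (4, 2) facing right
[1] after strafe(right, 1): (4, 1) facing right
[2] after strafe(right, 1): (4, 0) facing right
[3] after strafe(left, 1): (4, 1) facing right
[4] after strafe(right, 1): (4, 0) facing right
[5] after turn(right): (4, 0) facing down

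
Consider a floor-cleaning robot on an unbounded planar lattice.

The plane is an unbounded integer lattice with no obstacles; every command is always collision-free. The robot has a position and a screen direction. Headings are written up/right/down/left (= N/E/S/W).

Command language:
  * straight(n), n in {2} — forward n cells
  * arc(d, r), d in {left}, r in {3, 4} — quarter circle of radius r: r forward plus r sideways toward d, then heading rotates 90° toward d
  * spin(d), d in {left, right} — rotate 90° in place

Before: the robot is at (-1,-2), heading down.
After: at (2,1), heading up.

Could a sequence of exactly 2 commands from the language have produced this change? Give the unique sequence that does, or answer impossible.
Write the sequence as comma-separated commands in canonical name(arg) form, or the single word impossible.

spin(left), arc(left, 3)

key: position moved to (2,1) AND the heading swung to N — translation plus rotation needed
begin: at (-1,-2), heading down
step 1 (spin(left)): at (-1,-2), heading right
step 2 (arc(left, 3)): at (2,1), heading up
no rival 2-sequence matches.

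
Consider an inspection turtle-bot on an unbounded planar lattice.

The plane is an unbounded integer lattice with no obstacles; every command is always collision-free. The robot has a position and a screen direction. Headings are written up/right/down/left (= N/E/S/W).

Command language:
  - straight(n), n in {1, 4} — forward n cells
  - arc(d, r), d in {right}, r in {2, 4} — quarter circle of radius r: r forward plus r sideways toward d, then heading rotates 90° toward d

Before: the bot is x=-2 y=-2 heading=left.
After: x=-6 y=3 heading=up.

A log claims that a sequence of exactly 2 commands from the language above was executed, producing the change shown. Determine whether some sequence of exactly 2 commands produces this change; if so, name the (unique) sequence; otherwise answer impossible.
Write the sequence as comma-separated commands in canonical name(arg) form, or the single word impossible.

key: cell and facing (now N) both changed — the 2 commands mix motion and turning
initial: x=-2 y=-2 heading=left
1. arc(right, 4) → x=-6 y=2 heading=up
2. straight(1) → x=-6 y=3 heading=up
no other 2-command option fits: unique.

arc(right, 4), straight(1)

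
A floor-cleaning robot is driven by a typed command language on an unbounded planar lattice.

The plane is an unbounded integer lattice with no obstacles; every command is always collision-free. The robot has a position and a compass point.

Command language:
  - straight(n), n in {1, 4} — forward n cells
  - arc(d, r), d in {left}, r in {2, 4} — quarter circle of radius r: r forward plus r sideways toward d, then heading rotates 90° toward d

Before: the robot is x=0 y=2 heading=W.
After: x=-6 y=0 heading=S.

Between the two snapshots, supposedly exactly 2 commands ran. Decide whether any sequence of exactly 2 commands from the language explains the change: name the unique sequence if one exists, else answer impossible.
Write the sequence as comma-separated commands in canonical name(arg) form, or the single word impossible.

straight(4), arc(left, 2)

key: running arc(left, 2) before straight(4) would end elsewhere — order is forced
initial: x=0 y=2 heading=W
1. straight(4) → x=-4 y=2 heading=W
2. arc(left, 2) → x=-6 y=0 heading=S
uniquely the one of 16 2-step routes that fits.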